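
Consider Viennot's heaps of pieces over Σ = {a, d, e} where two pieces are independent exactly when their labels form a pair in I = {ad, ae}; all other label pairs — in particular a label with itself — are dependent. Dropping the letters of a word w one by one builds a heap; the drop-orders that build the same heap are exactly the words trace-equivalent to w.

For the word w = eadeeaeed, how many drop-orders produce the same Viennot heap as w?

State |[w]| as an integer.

36

#0=e has no predecessor
#1=a has no predecessor
#2=d depends on [0:e]
#3=e depends on [2:d]
#4=e depends on [3:e]
#5=a depends on [1:a]
#6=e depends on [4:e]
#7=e depends on [6:e]
#8=d depends on [7:e]
sources: [0:e, 1:a]
N(rest) = Σ N(rest − s) over sources s of rest; N(one piece) = 1:
  size 1 → [5]=1  [8]=1
  size 2 → [1,5]=1  [5,8]=2  [7,8]=1
  size 3 → [1,5,8]=3  [5,7,8]=3  [6,7,8]=1
  size 4 → [1,5,7,8]=6  [4,6,7,8]=1  [5,6,7,8]=4
  size 5 → [1,5,6,7,8]=10  [3,4,6,7,8]=1  [4,5,6,7,8]=5
  size 6 → [1,4,5,6,7,8]=15  [2,3,4,6,7,8]=1  [3,4,5,6,7,8]=6
  size 7 → [0,2,3,4,6,7,8]=1  [1,3,4,5,6,7,8]=21  [2,3,4,5,6,7,8]=7
  first=0(e) contributes 28
  first=1(a) contributes 8
|[w]| = 36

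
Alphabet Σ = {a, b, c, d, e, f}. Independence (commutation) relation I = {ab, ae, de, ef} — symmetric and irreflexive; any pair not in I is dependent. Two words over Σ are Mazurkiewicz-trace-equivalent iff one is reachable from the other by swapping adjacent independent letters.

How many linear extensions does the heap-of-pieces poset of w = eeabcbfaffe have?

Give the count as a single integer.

0(e) covers ∅
1(e) covers 0:e
2(a) covers ∅
3(b) covers 1:e
4(c) covers 2:a, 3:b
5(b) covers 4:c
6(f) covers 5:b
7(a) covers 6:f
8(f) covers 7:a
9(f) covers 8:f
10(e) covers 5:b
floor of heap: 0:e, 2:a
completions by unplaced set U, small U first (add the entries for U minus each lowest piece of U):
  |U|=1: {9}:1  {10}:1
  |U|=2: {8,9}:1  {9,10}:2
  |U|=3: {7,8,9}:1  {8,9,10}:3
  |U|=4: {6,7,8,9}:1  {7,8,9,10}:4
  |U|=5: {6,7,8,9,10}:5
  |U|=6: {5,6,7,8,9,10}:5
  |U|=7: {4,5,6,7,8,9,10}:5
  |U|=8: {2,4,5,6,7,8,9,10}:5  {3,4,5,6,7,8,9,10}:5
  |U|=9: {1,3,4,5,6,7,8,9,10}:5  {2,3,4,5,6,7,8,9,10}:10
  start at 0(e): 15
  start at 2(a): 5
sum over floor = 20

20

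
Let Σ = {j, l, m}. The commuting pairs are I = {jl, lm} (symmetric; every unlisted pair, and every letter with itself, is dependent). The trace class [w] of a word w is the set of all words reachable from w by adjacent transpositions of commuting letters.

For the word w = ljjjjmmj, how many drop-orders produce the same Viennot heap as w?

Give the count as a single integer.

8

#0=l has no predecessor
#1=j has no predecessor
#2=j depends on [1:j]
#3=j depends on [2:j]
#4=j depends on [3:j]
#5=m depends on [4:j]
#6=m depends on [5:m]
#7=j depends on [6:m]
sources: [0:l, 1:j]
N(rest) = Σ N(rest − s) over sources s of rest; N(one piece) = 1:
  size 1 → [0]=1  [7]=1
  size 2 → [0,7]=2  [6,7]=1
  size 3 → [0,6,7]=3  [5,6,7]=1
  size 4 → [0,5,6,7]=4  [4,5,6,7]=1
  size 5 → [0,4,5,6,7]=5  [3,4,5,6,7]=1
  size 6 → [0,3,4,5,6,7]=6  [2,3,4,5,6,7]=1
  first=0(l) contributes 1
  first=1(j) contributes 7
|[w]| = 8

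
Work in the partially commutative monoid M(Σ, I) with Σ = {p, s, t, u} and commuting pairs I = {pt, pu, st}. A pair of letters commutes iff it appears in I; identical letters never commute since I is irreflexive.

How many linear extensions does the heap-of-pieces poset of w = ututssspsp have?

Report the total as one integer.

drop 0:u onto floor
drop 1:t onto {0:u}
drop 2:u onto {1:t}
drop 3:t onto {2:u}
drop 4:s onto {2:u}
drop 5:s onto {4:s}
drop 6:s onto {5:s}
drop 7:p onto {6:s}
drop 8:s onto {7:p}
drop 9:p onto {8:s}
ground layer = {0:u}
drop-orders for the pieces not yet dropped (sum over which currently-grounded one goes next):
  1 to go: {3} 1  {9} 1
  2 to go: {3,9} 2  {8,9} 1
  3 to go: {3,8,9} 3  {7,8,9} 1
  4 to go: {3,7,8,9} 4  {6,7,8,9} 1
  5 to go: {3,6,7,8,9} 5  {5,6,7,8,9} 1
  6 to go: {3,5,6,7,8,9} 6  {4,5,6,7,8,9} 1
  7 to go: {3,4,5,6,7,8,9} 7
  8 to go: {2,3,4,5,6,7,8,9} 7
  if 0:u drops first: 7 orders

7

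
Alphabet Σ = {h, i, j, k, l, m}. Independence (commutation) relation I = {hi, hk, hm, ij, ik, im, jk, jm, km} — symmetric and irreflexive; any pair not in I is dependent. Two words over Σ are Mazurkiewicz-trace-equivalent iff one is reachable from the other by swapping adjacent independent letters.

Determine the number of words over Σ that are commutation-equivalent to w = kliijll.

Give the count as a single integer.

3

0(k) covers ∅
1(l) covers 0:k
2(i) covers 1:l
3(i) covers 2:i
4(j) covers 1:l
5(l) covers 3:i, 4:j
6(l) covers 5:l
floor of heap: 0:k
completions by unplaced set U, small U first (add the entries for U minus each lowest piece of U):
  |U|=1: {6}:1
  |U|=2: {5,6}:1
  |U|=3: {3,5,6}:1  {4,5,6}:1
  |U|=4: {2,3,5,6}:1  {3,4,5,6}:2
  |U|=5: {2,3,4,5,6}:3
  start at 0(k): 3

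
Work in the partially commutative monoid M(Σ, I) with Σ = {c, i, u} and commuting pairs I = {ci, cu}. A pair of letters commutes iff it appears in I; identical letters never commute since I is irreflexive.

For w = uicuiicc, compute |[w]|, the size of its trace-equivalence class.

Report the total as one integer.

56

piece 0:u — minimal
piece 1:i rests on {0:u}
piece 2:c — minimal
piece 3:u rests on {1:i}
piece 4:i rests on {3:u}
piece 5:i rests on {4:i}
piece 6:c rests on {2:c}
piece 7:c rests on {6:c}
minimal pieces: {0:u, 2:c}
ways to finish when only these pieces remain (= sum over removing one remaining piece with nothing left below it):
  1 left: {5}→1  {7}→1
  2 left: {4,5}→1  {5,7}→2  {6,7}→1
  3 left: {2,6,7}→1  {3,4,5}→1  {4,5,7}→3  {5,6,7}→3
  4 left: {1,3,4,5}→1  {2,5,6,7}→4  {3,4,5,7}→4  {4,5,6,7}→6
  5 left: {0,1,3,4,5}→1  {1,3,4,5,7}→5  {2,4,5,6,7}→10  {3,4,5,6,7}→10
  6 left: {0,1,3,4,5,7}→6  {1,3,4,5,6,7}→15  {2,3,4,5,6,7}→20
  placing 0:u first → 35 extensions
  placing 2:c first → 21 extensions
total linear extensions = 56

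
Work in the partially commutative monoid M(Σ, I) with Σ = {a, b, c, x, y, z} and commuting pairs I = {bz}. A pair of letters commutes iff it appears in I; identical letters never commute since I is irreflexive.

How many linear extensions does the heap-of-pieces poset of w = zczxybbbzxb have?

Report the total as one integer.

4

piece 0:z — minimal
piece 1:c rests on {0:z}
piece 2:z rests on {1:c}
piece 3:x rests on {2:z}
piece 4:y rests on {3:x}
piece 5:b rests on {4:y}
piece 6:b rests on {5:b}
piece 7:b rests on {6:b}
piece 8:z rests on {4:y}
piece 9:x rests on {7:b, 8:z}
piece 10:b rests on {9:x}
minimal pieces: {0:z}
ways to finish when only these pieces remain (= sum over removing one remaining piece with nothing left below it):
  1 left: {10}→1
  2 left: {9,10}→1
  3 left: {7,9,10}→1  {8,9,10}→1
  4 left: {6,7,9,10}→1  {7,8,9,10}→2
  5 left: {5,6,7,9,10}→1  {6,7,8,9,10}→3
  6 left: {5,6,7,8,9,10}→4
  7 left: {4,5,6,7,8,9,10}→4
  8 left: {3,4,5,6,7,8,9,10}→4
  9 left: {2,3,4,5,6,7,8,9,10}→4
  placing 0:z first → 4 extensions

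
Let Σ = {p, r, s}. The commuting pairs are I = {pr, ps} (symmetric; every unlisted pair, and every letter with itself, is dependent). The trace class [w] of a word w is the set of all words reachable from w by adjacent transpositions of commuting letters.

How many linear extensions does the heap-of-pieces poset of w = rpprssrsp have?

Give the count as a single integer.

piece 0:r — minimal
piece 1:p — minimal
piece 2:p rests on {1:p}
piece 3:r rests on {0:r}
piece 4:s rests on {3:r}
piece 5:s rests on {4:s}
piece 6:r rests on {5:s}
piece 7:s rests on {6:r}
piece 8:p rests on {2:p}
minimal pieces: {0:r, 1:p}
ways to finish when only these pieces remain (= sum over removing one remaining piece with nothing left below it):
  1 left: {7}→1  {8}→1
  2 left: {2,8}→1  {6,7}→1  {7,8}→2
  3 left: {1,2,8}→1  {2,7,8}→3  {5,6,7}→1  {6,7,8}→3
  4 left: {1,2,7,8}→4  {2,6,7,8}→6  {4,5,6,7}→1  {5,6,7,8}→4
  5 left: {1,2,6,7,8}→10  {2,5,6,7,8}→10  {3,4,5,6,7}→1  {4,5,6,7,8}→5
  6 left: {0,3,4,5,6,7}→1  {1,2,5,6,7,8}→20  {2,4,5,6,7,8}→15  {3,4,5,6,7,8}→6
  7 left: {0,3,4,5,6,7,8}→7  {1,2,4,5,6,7,8}→35  {2,3,4,5,6,7,8}→21
  placing 0:r first → 56 extensions
  placing 1:p first → 28 extensions
total linear extensions = 84

84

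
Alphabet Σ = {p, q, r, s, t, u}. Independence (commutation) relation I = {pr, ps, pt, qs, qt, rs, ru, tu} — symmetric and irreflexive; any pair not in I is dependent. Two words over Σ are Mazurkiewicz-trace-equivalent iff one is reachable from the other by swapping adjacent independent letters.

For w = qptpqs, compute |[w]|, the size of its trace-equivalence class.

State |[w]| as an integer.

#0=q has no predecessor
#1=p depends on [0:q]
#2=t has no predecessor
#3=p depends on [1:p]
#4=q depends on [3:p]
#5=s depends on [2:t]
sources: [0:q, 2:t]
N(rest) = Σ N(rest − s) over sources s of rest; N(one piece) = 1:
  size 1 → [4]=1  [5]=1
  size 2 → [2,5]=1  [3,4]=1  [4,5]=2
  size 3 → [1,3,4]=1  [2,4,5]=3  [3,4,5]=3
  size 4 → [0,1,3,4]=1  [1,3,4,5]=4  [2,3,4,5]=6
  first=0(q) contributes 10
  first=2(t) contributes 5
|[w]| = 15

15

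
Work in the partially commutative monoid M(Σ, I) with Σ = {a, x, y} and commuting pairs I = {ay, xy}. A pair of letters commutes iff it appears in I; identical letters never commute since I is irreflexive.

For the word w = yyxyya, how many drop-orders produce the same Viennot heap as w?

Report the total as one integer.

15

0(y) covers ∅
1(y) covers 0:y
2(x) covers ∅
3(y) covers 1:y
4(y) covers 3:y
5(a) covers 2:x
floor of heap: 0:y, 2:x
completions by unplaced set U, small U first (add the entries for U minus each lowest piece of U):
  |U|=1: {4}:1  {5}:1
  |U|=2: {2,5}:1  {3,4}:1  {4,5}:2
  |U|=3: {1,3,4}:1  {2,4,5}:3  {3,4,5}:3
  |U|=4: {0,1,3,4}:1  {1,3,4,5}:4  {2,3,4,5}:6
  start at 0(y): 10
  start at 2(x): 5
sum over floor = 15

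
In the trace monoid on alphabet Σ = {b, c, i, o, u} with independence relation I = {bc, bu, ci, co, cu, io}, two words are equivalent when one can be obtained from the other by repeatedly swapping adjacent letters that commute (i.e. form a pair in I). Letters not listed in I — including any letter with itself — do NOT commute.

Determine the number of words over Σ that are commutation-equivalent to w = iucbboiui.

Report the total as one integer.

piece 0:i — minimal
piece 1:u rests on {0:i}
piece 2:c — minimal
piece 3:b rests on {0:i}
piece 4:b rests on {3:b}
piece 5:o rests on {1:u, 4:b}
piece 6:i rests on {1:u, 4:b}
piece 7:u rests on {5:o, 6:i}
piece 8:i rests on {7:u}
minimal pieces: {0:i, 2:c}
ways to finish when only these pieces remain (= sum over removing one remaining piece with nothing left below it):
  1 left: {2}→1  {8}→1
  2 left: {2,8}→2  {7,8}→1
  3 left: {2,7,8}→3  {5,7,8}→1  {6,7,8}→1
  4 left: {2,5,7,8}→4  {2,6,7,8}→4  {5,6,7,8}→2
  5 left: {1,5,6,7,8}→2  {2,5,6,7,8}→10  {4,5,6,7,8}→2
  6 left: {1,2,5,6,7,8}→12  {1,4,5,6,7,8}→4  {2,4,5,6,7,8}→12  {3,4,5,6,7,8}→2
  7 left: {1,2,4,5,6,7,8}→28  {1,3,4,5,6,7,8}→6  {2,3,4,5,6,7,8}→14
  placing 0:i first → 48 extensions
  placing 2:c first → 6 extensions
total linear extensions = 54

54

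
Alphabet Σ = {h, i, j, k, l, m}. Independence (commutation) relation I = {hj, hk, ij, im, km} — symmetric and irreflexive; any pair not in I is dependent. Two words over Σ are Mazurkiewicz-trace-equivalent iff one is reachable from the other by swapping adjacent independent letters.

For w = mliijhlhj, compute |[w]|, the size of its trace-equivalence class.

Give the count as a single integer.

#0=m has no predecessor
#1=l depends on [0:m]
#2=i depends on [1:l]
#3=i depends on [2:i]
#4=j depends on [1:l]
#5=h depends on [3:i]
#6=l depends on [4:j, 5:h]
#7=h depends on [6:l]
#8=j depends on [6:l]
sources: [0:m]
N(rest) = Σ N(rest − s) over sources s of rest; N(one piece) = 1:
  size 1 → [7]=1  [8]=1
  size 2 → [7,8]=2
  size 3 → [6,7,8]=2
  size 4 → [4,6,7,8]=2  [5,6,7,8]=2
  size 5 → [3,5,6,7,8]=2  [4,5,6,7,8]=4
  size 6 → [2,3,5,6,7,8]=2  [3,4,5,6,7,8]=6
  size 7 → [2,3,4,5,6,7,8]=8
  first=0(m) contributes 8

8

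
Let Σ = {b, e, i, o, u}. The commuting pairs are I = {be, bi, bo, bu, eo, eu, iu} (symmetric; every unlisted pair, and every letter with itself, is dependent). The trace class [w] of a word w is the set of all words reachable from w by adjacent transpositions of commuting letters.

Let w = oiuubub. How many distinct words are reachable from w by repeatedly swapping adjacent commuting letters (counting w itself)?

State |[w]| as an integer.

84

#0=o has no predecessor
#1=i depends on [0:o]
#2=u depends on [0:o]
#3=u depends on [2:u]
#4=b has no predecessor
#5=u depends on [3:u]
#6=b depends on [4:b]
sources: [0:o, 4:b]
N(rest) = Σ N(rest − s) over sources s of rest; N(one piece) = 1:
  size 1 → [1]=1  [5]=1  [6]=1
  size 2 → [1,5]=2  [1,6]=2  [3,5]=1  [4,6]=1  [5,6]=2
  size 3 → [1,3,5]=3  [1,4,6]=3  [1,5,6]=6  [2,3,5]=1  [3,5,6]=3  [4,5,6]=3
  size 4 → [1,2,3,5]=4  [1,3,5,6]=12  [1,4,5,6]=12  [2,3,5,6]=4  [3,4,5,6]=6
  size 5 → [0,1,2,3,5]=4  [1,2,3,5,6]=20  [1,3,4,5,6]=30  [2,3,4,5,6]=10
  first=0(o) contributes 60
  first=4(b) contributes 24
|[w]| = 84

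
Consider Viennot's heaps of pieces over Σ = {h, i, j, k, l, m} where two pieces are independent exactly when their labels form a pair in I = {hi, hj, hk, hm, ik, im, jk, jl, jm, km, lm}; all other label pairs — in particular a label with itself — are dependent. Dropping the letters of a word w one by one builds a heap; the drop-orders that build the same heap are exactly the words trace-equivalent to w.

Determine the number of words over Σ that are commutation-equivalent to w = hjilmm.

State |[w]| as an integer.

45

#0=h has no predecessor
#1=j has no predecessor
#2=i depends on [1:j]
#3=l depends on [0:h, 2:i]
#4=m has no predecessor
#5=m depends on [4:m]
sources: [0:h, 1:j, 4:m]
N(rest) = Σ N(rest − s) over sources s of rest; N(one piece) = 1:
  size 1 → [3]=1  [5]=1
  size 2 → [0,3]=1  [2,3]=1  [3,5]=2  [4,5]=1
  size 3 → [0,2,3]=2  [0,3,5]=3  [1,2,3]=1  [2,3,5]=3  [3,4,5]=3
  size 4 → [0,1,2,3]=3  [0,2,3,5]=8  [0,3,4,5]=6  [1,2,3,5]=4  [2,3,4,5]=6
  first=0(h) contributes 10
  first=1(j) contributes 20
  first=4(m) contributes 15
|[w]| = 45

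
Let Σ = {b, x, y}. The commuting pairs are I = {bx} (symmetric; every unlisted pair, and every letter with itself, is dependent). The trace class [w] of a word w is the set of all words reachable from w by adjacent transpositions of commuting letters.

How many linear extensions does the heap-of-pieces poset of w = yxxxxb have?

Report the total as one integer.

5

drop 0:y onto floor
drop 1:x onto {0:y}
drop 2:x onto {1:x}
drop 3:x onto {2:x}
drop 4:x onto {3:x}
drop 5:b onto {0:y}
ground layer = {0:y}
drop-orders for the pieces not yet dropped (sum over which currently-grounded one goes next):
  1 to go: {4} 1  {5} 1
  2 to go: {3,4} 1  {4,5} 2
  3 to go: {2,3,4} 1  {3,4,5} 3
  4 to go: {1,2,3,4} 1  {2,3,4,5} 4
  if 0:y drops first: 5 orders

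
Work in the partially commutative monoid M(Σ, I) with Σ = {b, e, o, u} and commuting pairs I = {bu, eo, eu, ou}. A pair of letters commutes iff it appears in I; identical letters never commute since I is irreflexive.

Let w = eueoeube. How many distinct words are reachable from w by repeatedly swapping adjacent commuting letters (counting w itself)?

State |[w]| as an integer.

drop 0:e onto floor
drop 1:u onto floor
drop 2:e onto {0:e}
drop 3:o onto floor
drop 4:e onto {2:e}
drop 5:u onto {1:u}
drop 6:b onto {3:o, 4:e}
drop 7:e onto {6:b}
ground layer = {0:e, 1:u, 3:o}
drop-orders for the pieces not yet dropped (sum over which currently-grounded one goes next):
  1 to go: {5} 1  {7} 1
  2 to go: {1,5} 1  {5,7} 2  {6,7} 1
  3 to go: {1,5,7} 3  {3,6,7} 1  {4,6,7} 1  {5,6,7} 3
  4 to go: {1,5,6,7} 6  {2,4,6,7} 1  {3,4,6,7} 2  {3,5,6,7} 4  {4,5,6,7} 4
  5 to go: {0,2,4,6,7} 1  {1,3,5,6,7} 10  {1,4,5,6,7} 10  {2,3,4,6,7} 3  {2,4,5,6,7} 5  {3,4,5,6,7} 10
  6 to go: {0,2,3,4,6,7} 4  {0,2,4,5,6,7} 6  {1,2,4,5,6,7} 15  {1,3,4,5,6,7} 30  {2,3,4,5,6,7} 18
  if 0:e drops first: 63 orders
  if 1:u drops first: 28 orders
  if 3:o drops first: 21 orders
heap linearizations: 112

112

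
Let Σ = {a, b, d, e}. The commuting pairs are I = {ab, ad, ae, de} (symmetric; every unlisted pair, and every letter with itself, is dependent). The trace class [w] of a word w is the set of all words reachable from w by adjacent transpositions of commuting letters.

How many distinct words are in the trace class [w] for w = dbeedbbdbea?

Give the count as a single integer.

#0=d has no predecessor
#1=b depends on [0:d]
#2=e depends on [1:b]
#3=e depends on [2:e]
#4=d depends on [1:b]
#5=b depends on [3:e, 4:d]
#6=b depends on [5:b]
#7=d depends on [6:b]
#8=b depends on [7:d]
#9=e depends on [8:b]
#10=a has no predecessor
sources: [0:d, 10:a]
N(rest) = Σ N(rest − s) over sources s of rest; N(one piece) = 1:
  size 1 → [9]=1  [10]=1
  size 2 → [8,9]=1  [9,10]=2
  size 3 → [7,8,9]=1  [8,9,10]=3
  size 4 → [6,7,8,9]=1  [7,8,9,10]=4
  size 5 → [5,6,7,8,9]=1  [6,7,8,9,10]=5
  size 6 → [3,5,6,7,8,9]=1  [4,5,6,7,8,9]=1  [5,6,7,8,9,10]=6
  size 7 → [2,3,5,6,7,8,9]=1  [3,4,5,6,7,8,9]=2  [3,5,6,7,8,9,10]=7  [4,5,6,7,8,9,10]=7
  size 8 → [2,3,4,5,6,7,8,9]=3  [2,3,5,6,7,8,9,10]=8  [3,4,5,6,7,8,9,10]=16
  size 9 → [1,2,3,4,5,6,7,8,9]=3  [2,3,4,5,6,7,8,9,10]=27
  first=0(d) contributes 30
  first=10(a) contributes 3
|[w]| = 33

33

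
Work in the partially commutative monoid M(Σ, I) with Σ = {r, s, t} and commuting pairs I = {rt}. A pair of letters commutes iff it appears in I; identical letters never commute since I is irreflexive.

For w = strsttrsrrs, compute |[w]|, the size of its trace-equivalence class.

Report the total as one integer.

6

drop 0:s onto floor
drop 1:t onto {0:s}
drop 2:r onto {0:s}
drop 3:s onto {1:t, 2:r}
drop 4:t onto {3:s}
drop 5:t onto {4:t}
drop 6:r onto {3:s}
drop 7:s onto {5:t, 6:r}
drop 8:r onto {7:s}
drop 9:r onto {8:r}
drop 10:s onto {9:r}
ground layer = {0:s}
drop-orders for the pieces not yet dropped (sum over which currently-grounded one goes next):
  1 to go: {10} 1
  2 to go: {9,10} 1
  3 to go: {8,9,10} 1
  4 to go: {7,8,9,10} 1
  5 to go: {5,7,8,9,10} 1  {6,7,8,9,10} 1
  6 to go: {4,5,7,8,9,10} 1  {5,6,7,8,9,10} 2
  7 to go: {4,5,6,7,8,9,10} 3
  8 to go: {3,4,5,6,7,8,9,10} 3
  9 to go: {1,3,4,5,6,7,8,9,10} 3  {2,3,4,5,6,7,8,9,10} 3
  if 0:s drops first: 6 orders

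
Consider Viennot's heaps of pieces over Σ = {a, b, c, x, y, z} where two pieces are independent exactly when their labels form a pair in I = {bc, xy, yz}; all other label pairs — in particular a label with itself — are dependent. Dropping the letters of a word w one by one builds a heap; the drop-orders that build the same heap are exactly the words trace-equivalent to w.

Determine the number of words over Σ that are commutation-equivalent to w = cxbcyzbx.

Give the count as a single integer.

4

#0=c has no predecessor
#1=x depends on [0:c]
#2=b depends on [1:x]
#3=c depends on [1:x]
#4=y depends on [2:b, 3:c]
#5=z depends on [2:b, 3:c]
#6=b depends on [4:y, 5:z]
#7=x depends on [6:b]
sources: [0:c]
N(rest) = Σ N(rest − s) over sources s of rest; N(one piece) = 1:
  size 1 → [7]=1
  size 2 → [6,7]=1
  size 3 → [4,6,7]=1  [5,6,7]=1
  size 4 → [4,5,6,7]=2
  size 5 → [2,4,5,6,7]=2  [3,4,5,6,7]=2
  size 6 → [2,3,4,5,6,7]=4
  first=0(c) contributes 4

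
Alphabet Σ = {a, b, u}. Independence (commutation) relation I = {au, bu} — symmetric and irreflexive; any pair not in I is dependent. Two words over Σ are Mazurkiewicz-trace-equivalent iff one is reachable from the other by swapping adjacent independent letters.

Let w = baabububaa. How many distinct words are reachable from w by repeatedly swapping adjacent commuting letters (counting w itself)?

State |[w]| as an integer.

45

#0=b has no predecessor
#1=a depends on [0:b]
#2=a depends on [1:a]
#3=b depends on [2:a]
#4=u has no predecessor
#5=b depends on [3:b]
#6=u depends on [4:u]
#7=b depends on [5:b]
#8=a depends on [7:b]
#9=a depends on [8:a]
sources: [0:b, 4:u]
N(rest) = Σ N(rest − s) over sources s of rest; N(one piece) = 1:
  size 1 → [6]=1  [9]=1
  size 2 → [4,6]=1  [6,9]=2  [8,9]=1
  size 3 → [4,6,9]=3  [6,8,9]=3  [7,8,9]=1
  size 4 → [4,6,8,9]=6  [5,7,8,9]=1  [6,7,8,9]=4
  size 5 → [3,5,7,8,9]=1  [4,6,7,8,9]=10  [5,6,7,8,9]=5
  size 6 → [2,3,5,7,8,9]=1  [3,5,6,7,8,9]=6  [4,5,6,7,8,9]=15
  size 7 → [1,2,3,5,7,8,9]=1  [2,3,5,6,7,8,9]=7  [3,4,5,6,7,8,9]=21
  size 8 → [0,1,2,3,5,7,8,9]=1  [1,2,3,5,6,7,8,9]=8  [2,3,4,5,6,7,8,9]=28
  first=0(b) contributes 36
  first=4(u) contributes 9
|[w]| = 45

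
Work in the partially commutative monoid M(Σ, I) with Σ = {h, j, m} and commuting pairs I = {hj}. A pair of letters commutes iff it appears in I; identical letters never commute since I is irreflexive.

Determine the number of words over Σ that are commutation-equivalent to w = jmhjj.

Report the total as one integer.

#0=j has no predecessor
#1=m depends on [0:j]
#2=h depends on [1:m]
#3=j depends on [1:m]
#4=j depends on [3:j]
sources: [0:j]
N(rest) = Σ N(rest − s) over sources s of rest; N(one piece) = 1:
  size 1 → [2]=1  [4]=1
  size 2 → [2,4]=2  [3,4]=1
  size 3 → [2,3,4]=3
  first=0(j) contributes 3

3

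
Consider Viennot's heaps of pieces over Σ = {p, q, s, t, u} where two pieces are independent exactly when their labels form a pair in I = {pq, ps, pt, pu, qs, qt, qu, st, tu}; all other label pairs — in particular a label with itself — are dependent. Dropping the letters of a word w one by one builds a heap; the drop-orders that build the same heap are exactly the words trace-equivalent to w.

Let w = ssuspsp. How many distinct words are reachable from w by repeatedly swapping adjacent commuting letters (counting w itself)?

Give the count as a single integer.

21

0(s) covers ∅
1(s) covers 0:s
2(u) covers 1:s
3(s) covers 2:u
4(p) covers ∅
5(s) covers 3:s
6(p) covers 4:p
floor of heap: 0:s, 4:p
completions by unplaced set U, small U first (add the entries for U minus each lowest piece of U):
  |U|=1: {5}:1  {6}:1
  |U|=2: {3,5}:1  {4,6}:1  {5,6}:2
  |U|=3: {2,3,5}:1  {3,5,6}:3  {4,5,6}:3
  |U|=4: {1,2,3,5}:1  {2,3,5,6}:4  {3,4,5,6}:6
  |U|=5: {0,1,2,3,5}:1  {1,2,3,5,6}:5  {2,3,4,5,6}:10
  start at 0(s): 15
  start at 4(p): 6
sum over floor = 21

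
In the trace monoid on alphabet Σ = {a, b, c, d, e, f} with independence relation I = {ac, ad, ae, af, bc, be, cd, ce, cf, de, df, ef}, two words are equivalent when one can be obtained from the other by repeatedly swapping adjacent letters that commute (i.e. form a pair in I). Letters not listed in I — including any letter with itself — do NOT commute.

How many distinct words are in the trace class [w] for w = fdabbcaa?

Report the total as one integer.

piece 0:f — minimal
piece 1:d — minimal
piece 2:a — minimal
piece 3:b rests on {0:f, 1:d, 2:a}
piece 4:b rests on {3:b}
piece 5:c — minimal
piece 6:a rests on {4:b}
piece 7:a rests on {6:a}
minimal pieces: {0:f, 1:d, 2:a, 5:c}
ways to finish when only these pieces remain (= sum over removing one remaining piece with nothing left below it):
  1 left: {5}→1  {7}→1
  2 left: {5,7}→2  {6,7}→1
  3 left: {4,6,7}→1  {5,6,7}→3
  4 left: {3,4,6,7}→1  {4,5,6,7}→4
  5 left: {0,3,4,6,7}→1  {1,3,4,6,7}→1  {2,3,4,6,7}→1  {3,4,5,6,7}→5
  6 left: {0,1,3,4,6,7}→2  {0,2,3,4,6,7}→2  {0,3,4,5,6,7}→6  {1,2,3,4,6,7}→2  {1,3,4,5,6,7}→6  {2,3,4,5,6,7}→6
  placing 0:f first → 14 extensions
  placing 1:d first → 14 extensions
  placing 2:a first → 14 extensions
  placing 5:c first → 6 extensions
total linear extensions = 48

48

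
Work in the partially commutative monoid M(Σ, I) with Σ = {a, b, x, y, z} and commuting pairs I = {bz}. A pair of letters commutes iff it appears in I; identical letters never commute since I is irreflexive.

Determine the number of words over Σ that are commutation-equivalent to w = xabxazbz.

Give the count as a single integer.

drop 0:x onto floor
drop 1:a onto {0:x}
drop 2:b onto {1:a}
drop 3:x onto {2:b}
drop 4:a onto {3:x}
drop 5:z onto {4:a}
drop 6:b onto {4:a}
drop 7:z onto {5:z}
ground layer = {0:x}
drop-orders for the pieces not yet dropped (sum over which currently-grounded one goes next):
  1 to go: {6} 1  {7} 1
  2 to go: {5,7} 1  {6,7} 2
  3 to go: {5,6,7} 3
  4 to go: {4,5,6,7} 3
  5 to go: {3,4,5,6,7} 3
  6 to go: {2,3,4,5,6,7} 3
  if 0:x drops first: 3 orders

3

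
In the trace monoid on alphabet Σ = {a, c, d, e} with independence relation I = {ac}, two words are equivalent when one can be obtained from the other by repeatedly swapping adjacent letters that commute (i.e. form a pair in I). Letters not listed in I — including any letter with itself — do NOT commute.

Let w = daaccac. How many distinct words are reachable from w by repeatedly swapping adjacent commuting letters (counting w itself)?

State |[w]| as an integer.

drop 0:d onto floor
drop 1:a onto {0:d}
drop 2:a onto {1:a}
drop 3:c onto {0:d}
drop 4:c onto {3:c}
drop 5:a onto {2:a}
drop 6:c onto {4:c}
ground layer = {0:d}
drop-orders for the pieces not yet dropped (sum over which currently-grounded one goes next):
  1 to go: {5} 1  {6} 1
  2 to go: {2,5} 1  {4,6} 1  {5,6} 2
  3 to go: {1,2,5} 1  {2,5,6} 3  {3,4,6} 1  {4,5,6} 3
  4 to go: {1,2,5,6} 4  {2,4,5,6} 6  {3,4,5,6} 4
  5 to go: {1,2,4,5,6} 10  {2,3,4,5,6} 10
  if 0:d drops first: 20 orders

20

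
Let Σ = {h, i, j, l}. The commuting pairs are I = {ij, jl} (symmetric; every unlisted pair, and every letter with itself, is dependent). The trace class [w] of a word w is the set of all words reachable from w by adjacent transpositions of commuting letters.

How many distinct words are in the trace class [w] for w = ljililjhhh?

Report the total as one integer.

piece 0:l — minimal
piece 1:j — minimal
piece 2:i rests on {0:l}
piece 3:l rests on {2:i}
piece 4:i rests on {3:l}
piece 5:l rests on {4:i}
piece 6:j rests on {1:j}
piece 7:h rests on {5:l, 6:j}
piece 8:h rests on {7:h}
piece 9:h rests on {8:h}
minimal pieces: {0:l, 1:j}
ways to finish when only these pieces remain (= sum over removing one remaining piece with nothing left below it):
  1 left: {9}→1
  2 left: {8,9}→1
  3 left: {7,8,9}→1
  4 left: {5,7,8,9}→1  {6,7,8,9}→1
  5 left: {1,6,7,8,9}→1  {4,5,7,8,9}→1  {5,6,7,8,9}→2
  6 left: {1,5,6,7,8,9}→3  {3,4,5,7,8,9}→1  {4,5,6,7,8,9}→3
  7 left: {1,4,5,6,7,8,9}→6  {2,3,4,5,7,8,9}→1  {3,4,5,6,7,8,9}→4
  8 left: {0,2,3,4,5,7,8,9}→1  {1,3,4,5,6,7,8,9}→10  {2,3,4,5,6,7,8,9}→5
  placing 0:l first → 15 extensions
  placing 1:j first → 6 extensions
total linear extensions = 21

21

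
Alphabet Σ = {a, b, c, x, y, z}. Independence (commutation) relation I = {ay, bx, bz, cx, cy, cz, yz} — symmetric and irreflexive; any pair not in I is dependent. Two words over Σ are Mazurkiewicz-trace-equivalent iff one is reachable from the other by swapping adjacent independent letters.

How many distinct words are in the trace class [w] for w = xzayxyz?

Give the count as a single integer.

6

0(x) covers ∅
1(z) covers 0:x
2(a) covers 1:z
3(y) covers 0:x
4(x) covers 2:a, 3:y
5(y) covers 4:x
6(z) covers 4:x
floor of heap: 0:x
completions by unplaced set U, small U first (add the entries for U minus each lowest piece of U):
  |U|=1: {5}:1  {6}:1
  |U|=2: {5,6}:2
  |U|=3: {4,5,6}:2
  |U|=4: {2,4,5,6}:2  {3,4,5,6}:2
  |U|=5: {1,2,4,5,6}:2  {2,3,4,5,6}:4
  start at 0(x): 6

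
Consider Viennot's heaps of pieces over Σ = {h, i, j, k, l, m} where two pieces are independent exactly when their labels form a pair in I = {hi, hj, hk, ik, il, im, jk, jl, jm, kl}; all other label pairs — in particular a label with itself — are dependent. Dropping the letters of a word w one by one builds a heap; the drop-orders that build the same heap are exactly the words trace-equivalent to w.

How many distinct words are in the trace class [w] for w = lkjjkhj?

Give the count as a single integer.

210

piece 0:l — minimal
piece 1:k — minimal
piece 2:j — minimal
piece 3:j rests on {2:j}
piece 4:k rests on {1:k}
piece 5:h rests on {0:l}
piece 6:j rests on {3:j}
minimal pieces: {0:l, 1:k, 2:j}
ways to finish when only these pieces remain (= sum over removing one remaining piece with nothing left below it):
  1 left: {4}→1  {5}→1  {6}→1
  2 left: {0,5}→1  {1,4}→1  {3,6}→1  {4,5}→2  {4,6}→2  {5,6}→2
  3 left: {0,4,5}→3  {0,5,6}→3  {1,4,5}→3  {1,4,6}→3  {2,3,6}→1  {3,4,6}→3  {3,5,6}→3  {4,5,6}→6
  4 left: {0,1,4,5}→6  {0,3,5,6}→6  {0,4,5,6}→12  {1,3,4,6}→6  {1,4,5,6}→12  {2,3,4,6}→4  {2,3,5,6}→4  {3,4,5,6}→12
  5 left: {0,1,4,5,6}→30  {0,2,3,5,6}→10  {0,3,4,5,6}→30  {1,2,3,4,6}→10  {1,3,4,5,6}→30  {2,3,4,5,6}→20
  placing 0:l first → 60 extensions
  placing 1:k first → 60 extensions
  placing 2:j first → 90 extensions
total linear extensions = 210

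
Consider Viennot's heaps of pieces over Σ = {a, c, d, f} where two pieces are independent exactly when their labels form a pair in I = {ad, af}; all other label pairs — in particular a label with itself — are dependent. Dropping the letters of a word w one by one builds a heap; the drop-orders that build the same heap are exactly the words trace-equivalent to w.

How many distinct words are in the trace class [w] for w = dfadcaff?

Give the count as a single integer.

#0=d has no predecessor
#1=f depends on [0:d]
#2=a has no predecessor
#3=d depends on [1:f]
#4=c depends on [2:a, 3:d]
#5=a depends on [4:c]
#6=f depends on [4:c]
#7=f depends on [6:f]
sources: [0:d, 2:a]
N(rest) = Σ N(rest − s) over sources s of rest; N(one piece) = 1:
  size 1 → [5]=1  [7]=1
  size 2 → [5,7]=2  [6,7]=1
  size 3 → [5,6,7]=3
  size 4 → [4,5,6,7]=3
  size 5 → [2,4,5,6,7]=3  [3,4,5,6,7]=3
  size 6 → [1,3,4,5,6,7]=3  [2,3,4,5,6,7]=6
  first=0(d) contributes 9
  first=2(a) contributes 3
|[w]| = 12

12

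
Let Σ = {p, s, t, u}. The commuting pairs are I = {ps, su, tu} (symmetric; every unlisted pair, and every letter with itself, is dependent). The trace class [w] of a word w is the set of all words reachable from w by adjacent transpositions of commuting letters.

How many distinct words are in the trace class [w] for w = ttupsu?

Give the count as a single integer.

drop 0:t onto floor
drop 1:t onto {0:t}
drop 2:u onto floor
drop 3:p onto {1:t, 2:u}
drop 4:s onto {1:t}
drop 5:u onto {3:p}
ground layer = {0:t, 2:u}
drop-orders for the pieces not yet dropped (sum over which currently-grounded one goes next):
  1 to go: {4} 1  {5} 1
  2 to go: {3,5} 1  {4,5} 2
  3 to go: {2,3,5} 1  {3,4,5} 3
  4 to go: {1,3,4,5} 3  {2,3,4,5} 4
  if 0:t drops first: 7 orders
  if 2:u drops first: 3 orders
heap linearizations: 10

10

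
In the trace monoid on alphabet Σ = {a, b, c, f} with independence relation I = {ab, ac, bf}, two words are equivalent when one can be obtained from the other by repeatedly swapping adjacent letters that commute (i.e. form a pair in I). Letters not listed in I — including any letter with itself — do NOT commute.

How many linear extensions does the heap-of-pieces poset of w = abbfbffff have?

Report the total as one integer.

0(a) covers ∅
1(b) covers ∅
2(b) covers 1:b
3(f) covers 0:a
4(b) covers 2:b
5(f) covers 3:f
6(f) covers 5:f
7(f) covers 6:f
8(f) covers 7:f
floor of heap: 0:a, 1:b
completions by unplaced set U, small U first (add the entries for U minus each lowest piece of U):
  |U|=1: {4}:1  {8}:1
  |U|=2: {2,4}:1  {4,8}:2  {7,8}:1
  |U|=3: {1,2,4}:1  {2,4,8}:3  {4,7,8}:3  {6,7,8}:1
  |U|=4: {1,2,4,8}:4  {2,4,7,8}:6  {4,6,7,8}:4  {5,6,7,8}:1
  |U|=5: {1,2,4,7,8}:10  {2,4,6,7,8}:10  {3,5,6,7,8}:1  {4,5,6,7,8}:5
  |U|=6: {0,3,5,6,7,8}:1  {1,2,4,6,7,8}:20  {2,4,5,6,7,8}:15  {3,4,5,6,7,8}:6
  |U|=7: {0,3,4,5,6,7,8}:7  {1,2,4,5,6,7,8}:35  {2,3,4,5,6,7,8}:21
  start at 0(a): 56
  start at 1(b): 28
sum over floor = 84

84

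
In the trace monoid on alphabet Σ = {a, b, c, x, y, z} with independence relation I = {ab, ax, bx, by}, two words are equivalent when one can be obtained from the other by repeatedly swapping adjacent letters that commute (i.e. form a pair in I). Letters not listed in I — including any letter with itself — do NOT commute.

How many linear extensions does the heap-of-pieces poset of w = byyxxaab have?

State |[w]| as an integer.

168

0(b) covers ∅
1(y) covers ∅
2(y) covers 1:y
3(x) covers 2:y
4(x) covers 3:x
5(a) covers 2:y
6(a) covers 5:a
7(b) covers 0:b
floor of heap: 0:b, 1:y
completions by unplaced set U, small U first (add the entries for U minus each lowest piece of U):
  |U|=1: {4}:1  {6}:1  {7}:1
  |U|=2: {0,7}:1  {3,4}:1  {4,6}:2  {4,7}:2  {5,6}:1  {6,7}:2
  |U|=3: {0,4,7}:3  {0,6,7}:3  {3,4,6}:3  {3,4,7}:3  {4,5,6}:3  {4,6,7}:6  {5,6,7}:3
  |U|=4: {0,3,4,7}:6  {0,4,6,7}:12  {0,5,6,7}:6  {3,4,5,6}:6  {3,4,6,7}:12  {4,5,6,7}:12
  |U|=5: {0,3,4,6,7}:30  {0,4,5,6,7}:30  {2,3,4,5,6}:6  {3,4,5,6,7}:30
  |U|=6: {0,3,4,5,6,7}:90  {1,2,3,4,5,6}:6  {2,3,4,5,6,7}:36
  start at 0(b): 42
  start at 1(y): 126
sum over floor = 168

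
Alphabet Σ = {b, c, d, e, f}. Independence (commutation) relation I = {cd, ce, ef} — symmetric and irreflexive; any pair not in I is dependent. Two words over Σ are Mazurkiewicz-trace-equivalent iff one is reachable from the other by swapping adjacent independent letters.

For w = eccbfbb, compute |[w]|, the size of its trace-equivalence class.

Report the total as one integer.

3

piece 0:e — minimal
piece 1:c — minimal
piece 2:c rests on {1:c}
piece 3:b rests on {0:e, 2:c}
piece 4:f rests on {3:b}
piece 5:b rests on {4:f}
piece 6:b rests on {5:b}
minimal pieces: {0:e, 1:c}
ways to finish when only these pieces remain (= sum over removing one remaining piece with nothing left below it):
  1 left: {6}→1
  2 left: {5,6}→1
  3 left: {4,5,6}→1
  4 left: {3,4,5,6}→1
  5 left: {0,3,4,5,6}→1  {2,3,4,5,6}→1
  placing 0:e first → 1 extensions
  placing 1:c first → 2 extensions
total linear extensions = 3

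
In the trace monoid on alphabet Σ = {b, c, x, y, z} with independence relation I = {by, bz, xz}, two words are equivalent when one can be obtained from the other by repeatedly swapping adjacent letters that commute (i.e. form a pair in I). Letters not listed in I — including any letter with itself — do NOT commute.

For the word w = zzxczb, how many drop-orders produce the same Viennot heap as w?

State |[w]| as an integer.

drop 0:z onto floor
drop 1:z onto {0:z}
drop 2:x onto floor
drop 3:c onto {1:z, 2:x}
drop 4:z onto {3:c}
drop 5:b onto {3:c}
ground layer = {0:z, 2:x}
drop-orders for the pieces not yet dropped (sum over which currently-grounded one goes next):
  1 to go: {4} 1  {5} 1
  2 to go: {4,5} 2
  3 to go: {3,4,5} 2
  4 to go: {1,3,4,5} 2  {2,3,4,5} 2
  if 0:z drops first: 4 orders
  if 2:x drops first: 2 orders
heap linearizations: 6

6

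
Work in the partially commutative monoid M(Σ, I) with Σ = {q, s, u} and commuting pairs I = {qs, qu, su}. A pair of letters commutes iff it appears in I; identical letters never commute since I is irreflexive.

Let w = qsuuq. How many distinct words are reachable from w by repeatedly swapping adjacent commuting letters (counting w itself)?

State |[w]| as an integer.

30

0(q) covers ∅
1(s) covers ∅
2(u) covers ∅
3(u) covers 2:u
4(q) covers 0:q
floor of heap: 0:q, 1:s, 2:u
completions by unplaced set U, small U first (add the entries for U minus each lowest piece of U):
  |U|=1: {1}:1  {3}:1  {4}:1
  |U|=2: {0,4}:1  {1,3}:2  {1,4}:2  {2,3}:1  {3,4}:2
  |U|=3: {0,1,4}:3  {0,3,4}:3  {1,2,3}:3  {1,3,4}:6  {2,3,4}:3
  start at 0(q): 12
  start at 1(s): 6
  start at 2(u): 12
sum over floor = 30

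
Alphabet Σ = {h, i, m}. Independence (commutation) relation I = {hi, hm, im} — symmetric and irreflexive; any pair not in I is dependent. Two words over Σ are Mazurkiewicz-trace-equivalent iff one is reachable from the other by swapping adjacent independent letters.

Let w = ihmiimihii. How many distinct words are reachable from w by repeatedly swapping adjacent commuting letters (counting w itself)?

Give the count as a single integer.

drop 0:i onto floor
drop 1:h onto floor
drop 2:m onto floor
drop 3:i onto {0:i}
drop 4:i onto {3:i}
drop 5:m onto {2:m}
drop 6:i onto {4:i}
drop 7:h onto {1:h}
drop 8:i onto {6:i}
drop 9:i onto {8:i}
ground layer = {0:i, 1:h, 2:m}
drop-orders for the pieces not yet dropped (sum over which currently-grounded one goes next):
  1 to go: {5} 1  {7} 1  {9} 1
  2 to go: {1,7} 1  {2,5} 1  {5,7} 2  {5,9} 2  {7,9} 2  {8,9} 1
  3 to go: {1,5,7} 3  {1,7,9} 3  {2,5,7} 3  {2,5,9} 3  {5,7,9} 6  {5,8,9} 3  {6,8,9} 1  {7,8,9} 3
  4 to go: {1,2,5,7} 6  {1,5,7,9} 12  {1,7,8,9} 6  {2,5,7,9} 12  {2,5,8,9} 6  {4,6,8,9} 1  {5,6,8,9} 4  {5,7,8,9} 12  {6,7,8,9} 4
  5 to go: {1,2,5,7,9} 30  {1,5,7,8,9} 30  {1,6,7,8,9} 10  {2,5,6,8,9} 10  {2,5,7,8,9} 30  {3,4,6,8,9} 1  {4,5,6,8,9} 5  {4,6,7,8,9} 5  {5,6,7,8,9} 20
  6 to go: {0,3,4,6,8,9} 1  {1,2,5,7,8,9} 90  {1,4,6,7,8,9} 15  {1,5,6,7,8,9} 60  {2,4,5,6,8,9} 15  {2,5,6,7,8,9} 60  {3,4,5,6,8,9} 6  {3,4,6,7,8,9} 6  {4,5,6,7,8,9} 30
  7 to go: {0,3,4,5,6,8,9} 7  {0,3,4,6,7,8,9} 7  {1,2,5,6,7,8,9} 210  {1,3,4,6,7,8,9} 21  {1,4,5,6,7,8,9} 105  {2,3,4,5,6,8,9} 21  {2,4,5,6,7,8,9} 105  {3,4,5,6,7,8,9} 42
  8 to go: {0,1,3,4,6,7,8,9} 28  {0,2,3,4,5,6,8,9} 28  {0,3,4,5,6,7,8,9} 56  {1,2,4,5,6,7,8,9} 420  {1,3,4,5,6,7,8,9} 168  {2,3,4,5,6,7,8,9} 168
  if 0:i drops first: 756 orders
  if 1:h drops first: 252 orders
  if 2:m drops first: 252 orders
heap linearizations: 1260

1260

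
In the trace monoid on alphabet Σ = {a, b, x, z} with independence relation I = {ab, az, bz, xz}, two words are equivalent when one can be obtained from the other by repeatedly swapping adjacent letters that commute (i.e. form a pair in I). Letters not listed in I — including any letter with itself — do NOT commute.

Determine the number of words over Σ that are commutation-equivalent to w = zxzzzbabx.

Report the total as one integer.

piece 0:z — minimal
piece 1:x — minimal
piece 2:z rests on {0:z}
piece 3:z rests on {2:z}
piece 4:z rests on {3:z}
piece 5:b rests on {1:x}
piece 6:a rests on {1:x}
piece 7:b rests on {5:b}
piece 8:x rests on {6:a, 7:b}
minimal pieces: {0:z, 1:x}
ways to finish when only these pieces remain (= sum over removing one remaining piece with nothing left below it):
  1 left: {4}→1  {8}→1
  2 left: {3,4}→1  {4,8}→2  {6,8}→1  {7,8}→1
  3 left: {2,3,4}→1  {3,4,8}→3  {4,6,8}→3  {4,7,8}→3  {5,7,8}→1  {6,7,8}→2
  4 left: {0,2,3,4}→1  {2,3,4,8}→4  {3,4,6,8}→6  {3,4,7,8}→6  {4,5,7,8}→4  {4,6,7,8}→8  {5,6,7,8}→3
  5 left: {0,2,3,4,8}→5  {1,5,6,7,8}→3  {2,3,4,6,8}→10  {2,3,4,7,8}→10  {3,4,5,7,8}→10  {3,4,6,7,8}→20  {4,5,6,7,8}→15
  6 left: {0,2,3,4,6,8}→15  {0,2,3,4,7,8}→15  {1,4,5,6,7,8}→18  {2,3,4,5,7,8}→20  {2,3,4,6,7,8}→40  {3,4,5,6,7,8}→45
  7 left: {0,2,3,4,5,7,8}→35  {0,2,3,4,6,7,8}→70  {1,3,4,5,6,7,8}→63  {2,3,4,5,6,7,8}→105
  placing 0:z first → 168 extensions
  placing 1:x first → 210 extensions
total linear extensions = 378

378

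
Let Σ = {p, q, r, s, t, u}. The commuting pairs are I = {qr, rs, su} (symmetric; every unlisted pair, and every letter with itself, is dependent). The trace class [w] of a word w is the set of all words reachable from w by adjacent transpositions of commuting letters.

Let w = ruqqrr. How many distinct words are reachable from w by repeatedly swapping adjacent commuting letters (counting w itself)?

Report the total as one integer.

#0=r has no predecessor
#1=u depends on [0:r]
#2=q depends on [1:u]
#3=q depends on [2:q]
#4=r depends on [1:u]
#5=r depends on [4:r]
sources: [0:r]
N(rest) = Σ N(rest − s) over sources s of rest; N(one piece) = 1:
  size 1 → [3]=1  [5]=1
  size 2 → [2,3]=1  [3,5]=2  [4,5]=1
  size 3 → [2,3,5]=3  [3,4,5]=3
  size 4 → [2,3,4,5]=6
  first=0(r) contributes 6

6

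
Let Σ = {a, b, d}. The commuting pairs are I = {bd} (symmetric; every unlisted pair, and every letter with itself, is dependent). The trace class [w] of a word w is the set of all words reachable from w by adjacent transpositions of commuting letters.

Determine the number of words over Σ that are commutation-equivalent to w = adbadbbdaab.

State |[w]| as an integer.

0(a) covers ∅
1(d) covers 0:a
2(b) covers 0:a
3(a) covers 1:d, 2:b
4(d) covers 3:a
5(b) covers 3:a
6(b) covers 5:b
7(d) covers 4:d
8(a) covers 6:b, 7:d
9(a) covers 8:a
10(b) covers 9:a
floor of heap: 0:a
completions by unplaced set U, small U first (add the entries for U minus each lowest piece of U):
  |U|=1: {10}:1
  |U|=2: {9,10}:1
  |U|=3: {8,9,10}:1
  |U|=4: {6,8,9,10}:1  {7,8,9,10}:1
  |U|=5: {4,7,8,9,10}:1  {5,6,8,9,10}:1  {6,7,8,9,10}:2
  |U|=6: {4,6,7,8,9,10}:3  {5,6,7,8,9,10}:3
  |U|=7: {4,5,6,7,8,9,10}:6
  |U|=8: {3,4,5,6,7,8,9,10}:6
  |U|=9: {1,3,4,5,6,7,8,9,10}:6  {2,3,4,5,6,7,8,9,10}:6
  start at 0(a): 12

12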